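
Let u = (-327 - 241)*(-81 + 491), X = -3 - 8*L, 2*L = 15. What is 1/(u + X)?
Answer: -1/232943 ≈ -4.2929e-6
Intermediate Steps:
L = 15/2 (L = (1/2)*15 = 15/2 ≈ 7.5000)
X = -63 (X = -3 - 8*15/2 = -3 - 60 = -63)
u = -232880 (u = -568*410 = -232880)
1/(u + X) = 1/(-232880 - 63) = 1/(-232943) = -1/232943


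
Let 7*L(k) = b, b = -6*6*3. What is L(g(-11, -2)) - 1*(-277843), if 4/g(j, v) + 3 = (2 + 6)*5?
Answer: 1944793/7 ≈ 2.7783e+5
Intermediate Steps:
b = -108 (b = -36*3 = -108)
g(j, v) = 4/37 (g(j, v) = 4/(-3 + (2 + 6)*5) = 4/(-3 + 8*5) = 4/(-3 + 40) = 4/37)
L(k) = -108/7 (L(k) = (⅐)*(-108) = -108/7)
L(g(-11, -2)) - 1*(-277843) = -108/7 - 1*(-277843) = -108/7 + 277843 = 1944793/7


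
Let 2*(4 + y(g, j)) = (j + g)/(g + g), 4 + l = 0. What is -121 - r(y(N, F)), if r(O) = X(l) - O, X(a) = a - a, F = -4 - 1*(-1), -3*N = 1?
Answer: -245/2 ≈ -122.50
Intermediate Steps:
N = -⅓ (N = -⅓*1 = -⅓ ≈ -0.33333)
l = -4 (l = -4 + 0 = -4)
F = -3 (F = -4 + 1 = -3)
X(a) = 0
y(g, j) = -4 + (g + j)/(4*g) (y(g, j) = -4 + ((j + g)/(g + g))/2 = -4 + ((g + j)/((2*g)))/2 = -4 + ((g + j)*(1/(2*g)))/2 = -4 + ((g + j)/(2*g))/2 = -4 + (g + j)/(4*g))
r(O) = -O (r(O) = 0 - O = -O)
-121 - r(y(N, F)) = -121 - (-1)*(-3 - 15*(-⅓))/(4*(-⅓)) = -121 - (-1)*(¼)*(-3)*(-3 + 5) = -121 - (-1)*(¼)*(-3)*2 = -121 - (-1)*(-3)/2 = -121 - 1*3/2 = -121 - 3/2 = -245/2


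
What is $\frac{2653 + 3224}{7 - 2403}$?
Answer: $- \frac{5877}{2396} \approx -2.4528$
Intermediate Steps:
$\frac{2653 + 3224}{7 - 2403} = \frac{5877}{-2396} = 5877 \left(- \frac{1}{2396}\right) = - \frac{5877}{2396}$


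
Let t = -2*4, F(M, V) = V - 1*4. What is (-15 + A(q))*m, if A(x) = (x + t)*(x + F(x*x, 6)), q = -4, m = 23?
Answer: 207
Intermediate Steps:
F(M, V) = -4 + V (F(M, V) = V - 4 = -4 + V)
t = -8
A(x) = (-8 + x)*(2 + x) (A(x) = (x - 8)*(x + (-4 + 6)) = (-8 + x)*(x + 2) = (-8 + x)*(2 + x))
(-15 + A(q))*m = (-15 + (-16 + (-4)**2 - 6*(-4)))*23 = (-15 + (-16 + 16 + 24))*23 = (-15 + 24)*23 = 9*23 = 207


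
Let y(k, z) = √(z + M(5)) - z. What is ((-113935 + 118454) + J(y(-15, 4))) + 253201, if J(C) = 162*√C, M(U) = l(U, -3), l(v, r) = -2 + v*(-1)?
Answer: 257720 + 162*√(-4 + I*√3) ≈ 2.5779e+5 + 331.19*I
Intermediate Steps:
l(v, r) = -2 - v
M(U) = -2 - U
y(k, z) = √(-7 + z) - z (y(k, z) = √(z + (-2 - 1*5)) - z = √(z + (-2 - 5)) - z = √(z - 7) - z = √(-7 + z) - z)
((-113935 + 118454) + J(y(-15, 4))) + 253201 = ((-113935 + 118454) + 162*√(√(-7 + 4) - 1*4)) + 253201 = (4519 + 162*√(√(-3) - 4)) + 253201 = (4519 + 162*√(I*√3 - 4)) + 253201 = (4519 + 162*√(-4 + I*√3)) + 253201 = 257720 + 162*√(-4 + I*√3)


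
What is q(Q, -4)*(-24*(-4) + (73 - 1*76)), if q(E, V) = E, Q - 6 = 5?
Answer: 1023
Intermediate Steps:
Q = 11 (Q = 6 + 5 = 11)
q(Q, -4)*(-24*(-4) + (73 - 1*76)) = 11*(-24*(-4) + (73 - 1*76)) = 11*(96 + (73 - 76)) = 11*(96 - 3) = 11*93 = 1023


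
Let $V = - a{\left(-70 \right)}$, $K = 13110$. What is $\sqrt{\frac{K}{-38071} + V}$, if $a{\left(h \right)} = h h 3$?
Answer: $\frac{3 i \sqrt{2367410490390}}{38071} \approx 121.24 i$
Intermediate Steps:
$a{\left(h \right)} = 3 h^{2}$ ($a{\left(h \right)} = h^{2} \cdot 3 = 3 h^{2}$)
$V = -14700$ ($V = - 3 \left(-70\right)^{2} = - 3 \cdot 4900 = \left(-1\right) 14700 = -14700$)
$\sqrt{\frac{K}{-38071} + V} = \sqrt{\frac{13110}{-38071} - 14700} = \sqrt{13110 \left(- \frac{1}{38071}\right) - 14700} = \sqrt{- \frac{13110}{38071} - 14700} = \sqrt{- \frac{559656810}{38071}} = \frac{3 i \sqrt{2367410490390}}{38071}$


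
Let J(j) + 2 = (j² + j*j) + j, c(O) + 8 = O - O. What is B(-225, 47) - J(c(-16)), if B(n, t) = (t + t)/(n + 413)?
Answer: -235/2 ≈ -117.50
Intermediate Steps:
B(n, t) = 2*t/(413 + n) (B(n, t) = (2*t)/(413 + n) = 2*t/(413 + n))
c(O) = -8 (c(O) = -8 + (O - O) = -8 + 0 = -8)
J(j) = -2 + j + 2*j² (J(j) = -2 + ((j² + j*j) + j) = -2 + ((j² + j²) + j) = -2 + (2*j² + j) = -2 + (j + 2*j²) = -2 + j + 2*j²)
B(-225, 47) - J(c(-16)) = 2*47/(413 - 225) - (-2 - 8 + 2*(-8)²) = 2*47/188 - (-2 - 8 + 2*64) = 2*47*(1/188) - (-2 - 8 + 128) = ½ - 1*118 = ½ - 118 = -235/2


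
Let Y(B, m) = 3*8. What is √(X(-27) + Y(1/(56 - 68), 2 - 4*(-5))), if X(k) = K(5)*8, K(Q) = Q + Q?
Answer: 2*√26 ≈ 10.198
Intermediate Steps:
Y(B, m) = 24
K(Q) = 2*Q
X(k) = 80 (X(k) = (2*5)*8 = 10*8 = 80)
√(X(-27) + Y(1/(56 - 68), 2 - 4*(-5))) = √(80 + 24) = √104 = 2*√26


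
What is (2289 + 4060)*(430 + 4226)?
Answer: 29560944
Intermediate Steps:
(2289 + 4060)*(430 + 4226) = 6349*4656 = 29560944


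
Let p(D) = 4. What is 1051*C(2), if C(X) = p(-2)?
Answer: 4204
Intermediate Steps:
C(X) = 4
1051*C(2) = 1051*4 = 4204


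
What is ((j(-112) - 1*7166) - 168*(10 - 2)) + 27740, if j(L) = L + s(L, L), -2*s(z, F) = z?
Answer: 19174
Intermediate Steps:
s(z, F) = -z/2
j(L) = L/2 (j(L) = L - L/2 = L/2)
((j(-112) - 1*7166) - 168*(10 - 2)) + 27740 = (((½)*(-112) - 1*7166) - 168*(10 - 2)) + 27740 = ((-56 - 7166) - 168*8) + 27740 = (-7222 - 56*24) + 27740 = (-7222 - 1344) + 27740 = -8566 + 27740 = 19174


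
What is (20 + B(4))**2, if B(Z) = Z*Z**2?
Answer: 7056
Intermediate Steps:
B(Z) = Z**3
(20 + B(4))**2 = (20 + 4**3)**2 = (20 + 64)**2 = 84**2 = 7056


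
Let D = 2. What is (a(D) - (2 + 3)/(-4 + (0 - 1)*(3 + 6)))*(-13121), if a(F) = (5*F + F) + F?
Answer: -2453627/13 ≈ -1.8874e+5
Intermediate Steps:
a(F) = 7*F (a(F) = 6*F + F = 7*F)
(a(D) - (2 + 3)/(-4 + (0 - 1)*(3 + 6)))*(-13121) = (7*2 - (2 + 3)/(-4 + (0 - 1)*(3 + 6)))*(-13121) = (14 - 5/(-4 - 1*9))*(-13121) = (14 - 5/(-4 - 9))*(-13121) = (14 - 5/(-13))*(-13121) = (14 - 5*(-1)/13)*(-13121) = (14 - 1*(-5/13))*(-13121) = (14 + 5/13)*(-13121) = (187/13)*(-13121) = -2453627/13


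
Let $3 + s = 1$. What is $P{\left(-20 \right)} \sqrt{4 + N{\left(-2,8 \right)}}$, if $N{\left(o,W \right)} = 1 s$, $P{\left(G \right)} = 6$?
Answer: $6 \sqrt{2} \approx 8.4853$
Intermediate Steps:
$s = -2$ ($s = -3 + 1 = -2$)
$N{\left(o,W \right)} = -2$ ($N{\left(o,W \right)} = 1 \left(-2\right) = -2$)
$P{\left(-20 \right)} \sqrt{4 + N{\left(-2,8 \right)}} = 6 \sqrt{4 - 2} = 6 \sqrt{2}$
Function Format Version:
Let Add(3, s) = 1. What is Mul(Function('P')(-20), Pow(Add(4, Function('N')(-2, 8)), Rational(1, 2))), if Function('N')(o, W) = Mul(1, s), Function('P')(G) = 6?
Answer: Mul(6, Pow(2, Rational(1, 2))) ≈ 8.4853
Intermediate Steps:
s = -2 (s = Add(-3, 1) = -2)
Function('N')(o, W) = -2 (Function('N')(o, W) = Mul(1, -2) = -2)
Mul(Function('P')(-20), Pow(Add(4, Function('N')(-2, 8)), Rational(1, 2))) = Mul(6, Pow(Add(4, -2), Rational(1, 2))) = Mul(6, Pow(2, Rational(1, 2)))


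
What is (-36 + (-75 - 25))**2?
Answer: 18496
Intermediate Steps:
(-36 + (-75 - 25))**2 = (-36 - 100)**2 = (-136)**2 = 18496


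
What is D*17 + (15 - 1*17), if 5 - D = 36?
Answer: -529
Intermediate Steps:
D = -31 (D = 5 - 1*36 = 5 - 36 = -31)
D*17 + (15 - 1*17) = -31*17 + (15 - 1*17) = -527 + (15 - 17) = -527 - 2 = -529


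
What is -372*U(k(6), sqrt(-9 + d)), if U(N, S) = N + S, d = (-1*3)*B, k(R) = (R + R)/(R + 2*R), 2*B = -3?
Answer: -248 - 558*I*sqrt(2) ≈ -248.0 - 789.13*I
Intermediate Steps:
B = -3/2 (B = (1/2)*(-3) = -3/2 ≈ -1.5000)
k(R) = 2/3 (k(R) = (2*R)/((3*R)) = (2*R)*(1/(3*R)) = 2/3)
d = 9/2 (d = -1*3*(-3/2) = -3*(-3/2) = 9/2 ≈ 4.5000)
-372*U(k(6), sqrt(-9 + d)) = -372*(2/3 + sqrt(-9 + 9/2)) = -372*(2/3 + sqrt(-9/2)) = -372*(2/3 + 3*I*sqrt(2)/2) = -248 - 558*I*sqrt(2)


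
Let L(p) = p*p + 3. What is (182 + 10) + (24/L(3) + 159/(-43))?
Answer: 8183/43 ≈ 190.30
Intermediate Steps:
L(p) = 3 + p**2 (L(p) = p**2 + 3 = 3 + p**2)
(182 + 10) + (24/L(3) + 159/(-43)) = (182 + 10) + (24/(3 + 3**2) + 159/(-43)) = 192 + (24/(3 + 9) + 159*(-1/43)) = 192 + (24/12 - 159/43) = 192 + (24*(1/12) - 159/43) = 192 + (2 - 159/43) = 192 - 73/43 = 8183/43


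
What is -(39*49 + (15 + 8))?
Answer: -1934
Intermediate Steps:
-(39*49 + (15 + 8)) = -(1911 + 23) = -1*1934 = -1934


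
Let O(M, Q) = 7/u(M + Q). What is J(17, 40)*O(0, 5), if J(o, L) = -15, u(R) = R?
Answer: -21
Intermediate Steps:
O(M, Q) = 7/(M + Q)
J(17, 40)*O(0, 5) = -105/(0 + 5) = -105/5 = -15*7/5 = -21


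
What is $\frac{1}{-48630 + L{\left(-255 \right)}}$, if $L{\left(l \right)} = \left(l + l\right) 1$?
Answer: $- \frac{1}{49140} \approx -2.035 \cdot 10^{-5}$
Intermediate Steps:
$L{\left(l \right)} = 2 l$ ($L{\left(l \right)} = 2 l 1 = 2 l$)
$\frac{1}{-48630 + L{\left(-255 \right)}} = \frac{1}{-48630 + 2 \left(-255\right)} = \frac{1}{-48630 - 510} = \frac{1}{-49140} = - \frac{1}{49140}$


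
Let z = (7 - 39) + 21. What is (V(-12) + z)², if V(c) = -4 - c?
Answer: 9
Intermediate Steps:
z = -11 (z = -32 + 21 = -11)
(V(-12) + z)² = ((-4 - 1*(-12)) - 11)² = ((-4 + 12) - 11)² = (8 - 11)² = (-3)² = 9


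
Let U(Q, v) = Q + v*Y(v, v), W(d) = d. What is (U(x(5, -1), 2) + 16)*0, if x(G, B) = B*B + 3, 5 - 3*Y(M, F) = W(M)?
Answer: 0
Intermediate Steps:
Y(M, F) = 5/3 - M/3
x(G, B) = 3 + B² (x(G, B) = B² + 3 = 3 + B²)
U(Q, v) = Q + v*(5/3 - v/3)
(U(x(5, -1), 2) + 16)*0 = (((3 + (-1)²) - ⅓*2*(-5 + 2)) + 16)*0 = (((3 + 1) - ⅓*2*(-3)) + 16)*0 = ((4 + 2) + 16)*0 = (6 + 16)*0 = 22*0 = 0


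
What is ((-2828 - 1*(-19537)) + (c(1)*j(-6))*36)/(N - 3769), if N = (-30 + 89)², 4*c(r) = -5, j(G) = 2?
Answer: -16619/288 ≈ -57.705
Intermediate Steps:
c(r) = -5/4 (c(r) = (¼)*(-5) = -5/4)
N = 3481 (N = 59² = 3481)
((-2828 - 1*(-19537)) + (c(1)*j(-6))*36)/(N - 3769) = ((-2828 - 1*(-19537)) - 5/4*2*36)/(3481 - 3769) = ((-2828 + 19537) - 5/2*36)/(-288) = (16709 - 90)*(-1/288) = 16619*(-1/288) = -16619/288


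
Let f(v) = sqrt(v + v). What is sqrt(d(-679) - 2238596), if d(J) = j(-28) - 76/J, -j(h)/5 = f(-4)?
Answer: sqrt(-1032084486832 - 4610410*I*sqrt(2))/679 ≈ 0.004726 - 1496.2*I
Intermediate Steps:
f(v) = sqrt(2)*sqrt(v) (f(v) = sqrt(2*v) = sqrt(2)*sqrt(v))
j(h) = -10*I*sqrt(2) (j(h) = -5*sqrt(2)*sqrt(-4) = -5*sqrt(2)*2*I = -10*I*sqrt(2))
d(J) = -76/J - 10*I*sqrt(2) (d(J) = -10*I*sqrt(2) - 76/J = -76/J - 10*I*sqrt(2))
sqrt(d(-679) - 2238596) = sqrt((-76/(-679) - 10*I*sqrt(2)) - 2238596) = sqrt((-76*(-1/679) - 10*I*sqrt(2)) - 2238596) = sqrt((76/679 - 10*I*sqrt(2)) - 2238596) = sqrt(-1520006608/679 - 10*I*sqrt(2))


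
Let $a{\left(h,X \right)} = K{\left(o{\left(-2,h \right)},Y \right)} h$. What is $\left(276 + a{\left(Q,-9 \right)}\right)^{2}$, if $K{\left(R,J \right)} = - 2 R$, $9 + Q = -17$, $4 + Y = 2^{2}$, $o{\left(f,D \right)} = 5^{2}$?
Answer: $2483776$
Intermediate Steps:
$o{\left(f,D \right)} = 25$
$Y = 0$ ($Y = -4 + 2^{2} = -4 + 4 = 0$)
$Q = -26$ ($Q = -9 - 17 = -26$)
$a{\left(h,X \right)} = - 50 h$ ($a{\left(h,X \right)} = \left(-2\right) 25 h = - 50 h$)
$\left(276 + a{\left(Q,-9 \right)}\right)^{2} = \left(276 - -1300\right)^{2} = \left(276 + 1300\right)^{2} = 1576^{2} = 2483776$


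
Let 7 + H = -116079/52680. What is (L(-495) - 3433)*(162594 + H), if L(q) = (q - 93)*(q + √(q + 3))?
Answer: 821171928868929/17560 - 419683386969*I*√123/2195 ≈ 4.6764e+10 - 2.1205e+9*I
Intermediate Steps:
H = -161613/17560 (H = -7 - 116079/52680 = -7 - 116079*1/52680 = -7 - 38693/17560 = -161613/17560 ≈ -9.2035)
L(q) = (-93 + q)*(q + √(3 + q))
(L(-495) - 3433)*(162594 + H) = (((-495)² - 93*(-495) - 93*√(3 - 495) - 495*√(3 - 495)) - 3433)*(162594 - 161613/17560) = ((245025 + 46035 - 186*I*√123 - 990*I*√123) - 3433)*(2854989027/17560) = ((291060 - 1176*I*√123) - 3433)*(2854989027/17560) = (287627 - 1176*I*√123)*(2854989027/17560) = 821171928868929/17560 - 419683386969*I*√123/2195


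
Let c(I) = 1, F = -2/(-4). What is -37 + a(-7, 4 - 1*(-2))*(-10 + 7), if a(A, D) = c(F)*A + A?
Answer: 5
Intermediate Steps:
F = ½ (F = -2*(-¼) = ½ ≈ 0.50000)
a(A, D) = 2*A (a(A, D) = 1*A + A = A + A = 2*A)
-37 + a(-7, 4 - 1*(-2))*(-10 + 7) = -37 + (2*(-7))*(-10 + 7) = -37 - 14*(-3) = -37 + 42 = 5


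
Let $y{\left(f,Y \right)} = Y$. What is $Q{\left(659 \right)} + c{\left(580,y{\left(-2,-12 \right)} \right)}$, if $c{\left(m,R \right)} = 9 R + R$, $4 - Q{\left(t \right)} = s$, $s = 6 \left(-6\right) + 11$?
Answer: $-91$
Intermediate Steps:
$s = -25$ ($s = -36 + 11 = -25$)
$Q{\left(t \right)} = 29$ ($Q{\left(t \right)} = 4 - -25 = 4 + 25 = 29$)
$c{\left(m,R \right)} = 10 R$
$Q{\left(659 \right)} + c{\left(580,y{\left(-2,-12 \right)} \right)} = 29 + 10 \left(-12\right) = 29 - 120 = -91$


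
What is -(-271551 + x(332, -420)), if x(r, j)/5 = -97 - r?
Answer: 273696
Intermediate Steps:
x(r, j) = -485 - 5*r (x(r, j) = 5*(-97 - r) = -485 - 5*r)
-(-271551 + x(332, -420)) = -(-271551 + (-485 - 5*332)) = -(-271551 + (-485 - 1660)) = -(-271551 - 2145) = -1*(-273696) = 273696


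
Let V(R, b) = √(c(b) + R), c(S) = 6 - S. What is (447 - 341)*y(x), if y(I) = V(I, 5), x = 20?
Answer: 106*√21 ≈ 485.75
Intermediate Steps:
V(R, b) = √(6 + R - b) (V(R, b) = √((6 - b) + R) = √(6 + R - b))
y(I) = √(1 + I) (y(I) = √(6 + I - 1*5) = √(6 + I - 5) = √(1 + I))
(447 - 341)*y(x) = (447 - 341)*√(1 + 20) = 106*√21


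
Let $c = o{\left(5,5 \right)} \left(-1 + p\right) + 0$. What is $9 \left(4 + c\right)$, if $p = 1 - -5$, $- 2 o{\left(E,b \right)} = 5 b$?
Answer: $- \frac{1053}{2} \approx -526.5$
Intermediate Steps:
$o{\left(E,b \right)} = - \frac{5 b}{2}$
$p = 6$ ($p = 1 + 5 = 6$)
$c = - \frac{125}{2}$ ($c = \left(- \frac{5}{2}\right) 5 \left(-1 + 6\right) + 0 = \left(- \frac{25}{2}\right) 5 + 0 = - \frac{125}{2} + 0 = - \frac{125}{2} \approx -62.5$)
$9 \left(4 + c\right) = 9 \left(4 - \frac{125}{2}\right) = 9 \left(- \frac{117}{2}\right) = - \frac{1053}{2}$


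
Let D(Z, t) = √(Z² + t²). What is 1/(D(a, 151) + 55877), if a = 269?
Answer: 55877/3122143967 - √95162/3122143967 ≈ 1.7798e-5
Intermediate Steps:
1/(D(a, 151) + 55877) = 1/(√(269² + 151²) + 55877) = 1/(√(72361 + 22801) + 55877) = 1/(√95162 + 55877) = 1/(55877 + √95162)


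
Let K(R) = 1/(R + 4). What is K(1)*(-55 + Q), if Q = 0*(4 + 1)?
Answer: -11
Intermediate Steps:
K(R) = 1/(4 + R)
Q = 0 (Q = 0*5 = 0)
K(1)*(-55 + Q) = (-55 + 0)/(4 + 1) = -55/5 = (⅕)*(-55) = -11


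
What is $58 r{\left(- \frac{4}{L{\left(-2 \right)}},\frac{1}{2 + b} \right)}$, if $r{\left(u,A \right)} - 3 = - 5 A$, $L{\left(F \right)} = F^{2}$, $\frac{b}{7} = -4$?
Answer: $\frac{2407}{13} \approx 185.15$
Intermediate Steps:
$b = -28$ ($b = 7 \left(-4\right) = -28$)
$r{\left(u,A \right)} = 3 - 5 A$
$58 r{\left(- \frac{4}{L{\left(-2 \right)}},\frac{1}{2 + b} \right)} = 58 \left(3 - \frac{5}{2 - 28}\right) = 58 \left(3 - \frac{5}{-26}\right) = 58 \left(3 - - \frac{5}{26}\right) = 58 \left(3 + \frac{5}{26}\right) = 58 \cdot \frac{83}{26} = \frac{2407}{13}$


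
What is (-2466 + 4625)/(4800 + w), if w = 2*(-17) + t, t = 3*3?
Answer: 2159/4775 ≈ 0.45215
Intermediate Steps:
t = 9
w = -25 (w = 2*(-17) + 9 = -34 + 9 = -25)
(-2466 + 4625)/(4800 + w) = (-2466 + 4625)/(4800 - 25) = 2159/4775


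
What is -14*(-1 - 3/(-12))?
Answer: 21/2 ≈ 10.500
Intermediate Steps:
-14*(-1 - 3/(-12)) = -14*(-1 - 3*(-1/12)) = -14*(-1 + ¼) = -14*(-¾) = 21/2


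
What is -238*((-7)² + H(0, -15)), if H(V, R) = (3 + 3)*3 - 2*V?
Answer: -15946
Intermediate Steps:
H(V, R) = 18 - 2*V (H(V, R) = 6*3 - 2*V = 18 - 2*V)
-238*((-7)² + H(0, -15)) = -238*((-7)² + (18 - 2*0)) = -238*(49 + (18 + 0)) = -238*(49 + 18) = -238*67 = -15946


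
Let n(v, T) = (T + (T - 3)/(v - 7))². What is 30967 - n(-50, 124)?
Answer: 52350974/3249 ≈ 16113.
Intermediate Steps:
n(v, T) = (T + (-3 + T)/(-7 + v))²
30967 - n(-50, 124) = 30967 - (3 + 6*124 - 1*124*(-50))²/(-7 - 50)² = 30967 - (3 + 744 + 6200)²/(-57)² = 30967 - 6947²/3249 = 30967 - 48260809/3249 = 52350974/3249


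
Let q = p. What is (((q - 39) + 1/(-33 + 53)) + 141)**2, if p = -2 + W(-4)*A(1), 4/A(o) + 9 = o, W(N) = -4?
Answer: 4165681/400 ≈ 10414.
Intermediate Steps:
A(o) = 4/(-9 + o)
p = 0 (p = -2 - 16/(-9 + 1) = -2 - 16/(-8) = -2 - 16*(-1)/8 = -2 - 4*(-1/2) = -2 + 2 = 0)
q = 0
(((q - 39) + 1/(-33 + 53)) + 141)**2 = (((0 - 39) + 1/(-33 + 53)) + 141)**2 = ((-39 + 1/20) + 141)**2 = (-779/20 + 141)**2 = (2041/20)**2 = 4165681/400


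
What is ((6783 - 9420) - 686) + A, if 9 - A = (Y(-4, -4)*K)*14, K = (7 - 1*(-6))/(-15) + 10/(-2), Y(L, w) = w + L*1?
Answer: -59566/15 ≈ -3971.1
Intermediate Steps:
Y(L, w) = L + w (Y(L, w) = w + L = L + w)
K = -88/15 (K = (7 + 6)*(-1/15) + 10*(-½) = 13*(-1/15) - 5 = -13/15 - 5 = -88/15 ≈ -5.8667)
A = -9721/15 (A = 9 - (-4 - 4)*(-88/15)*14 = 9 - (-8*(-88/15))*14 = 9 - 704*14/15 = 9 - 1*9856/15 = 9 - 9856/15 = -9721/15 ≈ -648.07)
((6783 - 9420) - 686) + A = ((6783 - 9420) - 686) - 9721/15 = (-2637 - 686) - 9721/15 = -3323 - 9721/15 = -59566/15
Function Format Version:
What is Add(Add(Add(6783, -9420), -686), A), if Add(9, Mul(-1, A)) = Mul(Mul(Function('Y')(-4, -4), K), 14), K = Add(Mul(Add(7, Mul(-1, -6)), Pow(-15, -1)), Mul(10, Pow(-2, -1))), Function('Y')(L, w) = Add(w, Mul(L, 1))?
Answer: Rational(-59566, 15) ≈ -3971.1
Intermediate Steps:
Function('Y')(L, w) = Add(L, w) (Function('Y')(L, w) = Add(w, L) = Add(L, w))
K = Rational(-88, 15) (K = Add(Mul(Add(7, 6), Rational(-1, 15)), Mul(10, Rational(-1, 2))) = Add(Mul(13, Rational(-1, 15)), -5) = Add(Rational(-13, 15), -5) = Rational(-88, 15) ≈ -5.8667)
A = Rational(-9721, 15) (A = Add(9, Mul(-1, Mul(Mul(Add(-4, -4), Rational(-88, 15)), 14))) = Add(9, Mul(-1, Mul(Mul(-8, Rational(-88, 15)), 14))) = Add(9, Mul(-1, Mul(Rational(704, 15), 14))) = Add(9, Mul(-1, Rational(9856, 15))) = Add(9, Rational(-9856, 15)) = Rational(-9721, 15) ≈ -648.07)
Add(Add(Add(6783, -9420), -686), A) = Add(Add(Add(6783, -9420), -686), Rational(-9721, 15)) = Add(Add(-2637, -686), Rational(-9721, 15)) = Add(-3323, Rational(-9721, 15)) = Rational(-59566, 15)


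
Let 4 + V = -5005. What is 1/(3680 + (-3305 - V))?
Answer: 1/5384 ≈ 0.00018574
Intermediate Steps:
V = -5009 (V = -4 - 5005 = -5009)
1/(3680 + (-3305 - V)) = 1/(3680 + (-3305 - 1*(-5009))) = 1/(3680 + (-3305 + 5009)) = 1/(3680 + 1704) = 1/5384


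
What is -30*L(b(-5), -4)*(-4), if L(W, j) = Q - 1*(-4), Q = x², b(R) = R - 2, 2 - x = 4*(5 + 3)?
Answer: 108480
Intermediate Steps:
x = -30 (x = 2 - 4*(5 + 3) = 2 - 4*8 = 2 - 1*32 = 2 - 32 = -30)
b(R) = -2 + R
Q = 900 (Q = (-30)² = 900)
L(W, j) = 904 (L(W, j) = 900 - 1*(-4) = 900 + 4 = 904)
-30*L(b(-5), -4)*(-4) = -27120*(-4) = -30*(-3616) = 108480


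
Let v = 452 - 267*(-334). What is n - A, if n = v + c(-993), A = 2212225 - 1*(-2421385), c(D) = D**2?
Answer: -3557931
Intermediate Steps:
v = 89630 (v = 452 + 89178 = 89630)
A = 4633610 (A = 2212225 + 2421385 = 4633610)
n = 1075679 (n = 89630 + (-993)**2 = 89630 + 986049 = 1075679)
n - A = 1075679 - 1*4633610 = 1075679 - 4633610 = -3557931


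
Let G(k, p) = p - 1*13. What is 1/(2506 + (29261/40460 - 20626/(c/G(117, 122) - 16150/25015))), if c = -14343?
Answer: 2917574605540/7768642603932999 ≈ 0.00037556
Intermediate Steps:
G(k, p) = -13 + p (G(k, p) = p - 13 = -13 + p)
1/(2506 + (29261/40460 - 20626/(c/G(117, 122) - 16150/25015))) = 1/(2506 + (29261/40460 - 20626/(-14343/(-13 + 122) - 16150/25015))) = 1/(2506 + (29261*(1/40460) - 20626/(-14343/109 - 16150*1/25015))) = 1/(2506 + (29261/40460 - 20626/(-14343*1/109 - 3230/5003))) = 1/(2506 + (29261/40460 - 20626/(-14343/109 - 3230/5003))) = 1/(2506 + (29261/40460 - 20626/(-72110099/545327))) = 1/(2506 + (29261/40460 - 20626*(-545327/72110099))) = 1/(2506 + (29261/40460 + 11247914702/72110099)) = 1/(2506 + 457200642449759/2917574605540) = 1/(7768642603932999/2917574605540) = 2917574605540/7768642603932999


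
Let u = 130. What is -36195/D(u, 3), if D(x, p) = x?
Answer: -7239/26 ≈ -278.42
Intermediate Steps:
-36195/D(u, 3) = -36195/130 = -36195*1/130 = -7239/26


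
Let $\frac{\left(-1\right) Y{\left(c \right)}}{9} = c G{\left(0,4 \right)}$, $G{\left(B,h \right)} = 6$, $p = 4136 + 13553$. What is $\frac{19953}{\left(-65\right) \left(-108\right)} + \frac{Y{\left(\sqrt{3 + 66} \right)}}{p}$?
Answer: $\frac{739}{260} - \frac{54 \sqrt{69}}{17689} \approx 2.8169$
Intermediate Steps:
$p = 17689$
$Y{\left(c \right)} = - 54 c$ ($Y{\left(c \right)} = - 9 c 6 = - 9 \cdot 6 c = - 54 c$)
$\frac{19953}{\left(-65\right) \left(-108\right)} + \frac{Y{\left(\sqrt{3 + 66} \right)}}{p} = \frac{19953}{\left(-65\right) \left(-108\right)} + \frac{\left(-54\right) \sqrt{3 + 66}}{17689} = \frac{19953}{7020} + - 54 \sqrt{69} \cdot \frac{1}{17689} = 19953 \cdot \frac{1}{7020} - \frac{54 \sqrt{69}}{17689} = \frac{739}{260} - \frac{54 \sqrt{69}}{17689}$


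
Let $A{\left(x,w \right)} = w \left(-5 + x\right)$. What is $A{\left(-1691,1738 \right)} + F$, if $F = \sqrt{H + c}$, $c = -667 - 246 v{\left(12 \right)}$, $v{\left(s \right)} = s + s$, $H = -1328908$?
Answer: $-2947648 + i \sqrt{1335479} \approx -2.9476 \cdot 10^{6} + 1155.6 i$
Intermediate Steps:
$v{\left(s \right)} = 2 s$
$c = -6571$ ($c = -667 - 246 \cdot 2 \cdot 12 = -667 - 5904 = -6571$)
$F = i \sqrt{1335479}$ ($F = \sqrt{-1328908 - 6571} = \sqrt{-1335479} = i \sqrt{1335479} \approx 1155.6 i$)
$A{\left(-1691,1738 \right)} + F = 1738 \left(-5 - 1691\right) + i \sqrt{1335479} = 1738 \left(-1696\right) + i \sqrt{1335479} = -2947648 + i \sqrt{1335479}$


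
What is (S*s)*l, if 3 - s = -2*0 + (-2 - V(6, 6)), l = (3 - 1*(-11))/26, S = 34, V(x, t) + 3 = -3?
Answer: -238/13 ≈ -18.308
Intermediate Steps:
V(x, t) = -6 (V(x, t) = -3 - 3 = -6)
l = 7/13 (l = (3 + 11)*(1/26) = 14*(1/26) = 7/13 ≈ 0.53846)
s = -1 (s = 3 - (-2*0 + (-2 - 1*(-6))) = 3 - (0 + (-2 + 6)) = 3 - (0 + 4) = 3 - 1*4 = 3 - 4 = -1)
(S*s)*l = (34*(-1))*(7/13) = -34*7/13 = -238/13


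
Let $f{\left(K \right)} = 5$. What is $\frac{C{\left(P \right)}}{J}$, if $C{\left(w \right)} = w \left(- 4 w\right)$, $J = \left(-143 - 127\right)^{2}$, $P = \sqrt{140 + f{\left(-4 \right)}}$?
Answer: $- \frac{29}{3645} \approx -0.0079561$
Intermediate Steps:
$P = \sqrt{145}$ ($P = \sqrt{140 + 5} = \sqrt{145} \approx 12.042$)
$J = 72900$ ($J = \left(-270\right)^{2} = 72900$)
$C{\left(w \right)} = - 4 w^{2}$
$\frac{C{\left(P \right)}}{J} = \frac{\left(-4\right) \left(\sqrt{145}\right)^{2}}{72900} = \left(-4\right) 145 \cdot \frac{1}{72900} = \left(-580\right) \frac{1}{72900} = - \frac{29}{3645}$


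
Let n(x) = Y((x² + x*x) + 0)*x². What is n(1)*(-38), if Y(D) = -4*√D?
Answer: 152*√2 ≈ 214.96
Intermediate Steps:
n(x) = -4*√2*x²*√(x²) (n(x) = (-4*√((x² + x*x) + 0))*x² = (-4*√((x² + x²) + 0))*x² = (-4*√(2*x² + 0))*x² = (-4*√2*√(x²))*x² = -4*√2*x²*√(x²))
n(1)*(-38) = -4*√2*1²*√(1²)*(-38) = -4*√2*1*√1*(-38) = -4*√2*1*1*(-38) = -4*√2*(-38) = 152*√2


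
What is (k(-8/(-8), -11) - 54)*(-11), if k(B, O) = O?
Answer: 715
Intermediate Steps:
(k(-8/(-8), -11) - 54)*(-11) = (-11 - 54)*(-11) = -65*(-11) = 715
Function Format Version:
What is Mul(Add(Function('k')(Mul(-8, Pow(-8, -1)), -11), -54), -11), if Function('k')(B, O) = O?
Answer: 715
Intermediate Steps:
Mul(Add(Function('k')(Mul(-8, Pow(-8, -1)), -11), -54), -11) = Mul(Add(-11, -54), -11) = Mul(-65, -11) = 715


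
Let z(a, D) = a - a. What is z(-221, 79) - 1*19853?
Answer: -19853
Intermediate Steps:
z(a, D) = 0
z(-221, 79) - 1*19853 = 0 - 1*19853 = 0 - 19853 = -19853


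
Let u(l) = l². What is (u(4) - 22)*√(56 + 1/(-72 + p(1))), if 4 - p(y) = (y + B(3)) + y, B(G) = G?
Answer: -6*√298351/73 ≈ -44.894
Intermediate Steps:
p(y) = 1 - 2*y (p(y) = 4 - ((y + 3) + y) = 4 - ((3 + y) + y) = 4 - (3 + 2*y) = 4 + (-3 - 2*y) = 1 - 2*y)
(u(4) - 22)*√(56 + 1/(-72 + p(1))) = (4² - 22)*√(56 + 1/(-72 + (1 - 2*1))) = (16 - 22)*√(56 + 1/(-72 + (1 - 2))) = -6*√(56 + 1/(-72 - 1)) = -6*√(56 + 1/(-73)) = -6*√(56 - 1/73) = -6*√298351/73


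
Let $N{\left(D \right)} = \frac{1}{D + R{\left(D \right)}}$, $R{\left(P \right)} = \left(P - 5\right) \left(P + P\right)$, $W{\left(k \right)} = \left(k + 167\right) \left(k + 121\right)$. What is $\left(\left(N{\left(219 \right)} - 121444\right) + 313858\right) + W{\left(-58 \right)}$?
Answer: $\frac{18722649232}{93951} \approx 1.9928 \cdot 10^{5}$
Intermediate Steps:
$W{\left(k \right)} = \left(121 + k\right) \left(167 + k\right)$ ($W{\left(k \right)} = \left(167 + k\right) \left(121 + k\right) = \left(121 + k\right) \left(167 + k\right)$)
$R{\left(P \right)} = 2 P \left(-5 + P\right)$ ($R{\left(P \right)} = \left(-5 + P\right) 2 P = 2 P \left(-5 + P\right)$)
$N{\left(D \right)} = \frac{1}{D + 2 D \left(-5 + D\right)}$
$\left(\left(N{\left(219 \right)} - 121444\right) + 313858\right) + W{\left(-58 \right)} = \left(\left(\frac{1}{219 \left(-9 + 2 \cdot 219\right)} - 121444\right) + 313858\right) + \left(20207 + \left(-58\right)^{2} + 288 \left(-58\right)\right) = \left(\left(\frac{1}{219 \left(-9 + 438\right)} - 121444\right) + 313858\right) + \left(20207 + 3364 - 16704\right) = \left(\left(\frac{1}{219 \cdot 429} - 121444\right) + 313858\right) + 6867 = \left(\left(\frac{1}{219} \cdot \frac{1}{429} - 121444\right) + 313858\right) + 6867 = \left(\left(\frac{1}{93951} - 121444\right) + 313858\right) + 6867 = \left(- \frac{11409785243}{93951} + 313858\right) + 6867 = \frac{18077487715}{93951} + 6867 = \frac{18722649232}{93951}$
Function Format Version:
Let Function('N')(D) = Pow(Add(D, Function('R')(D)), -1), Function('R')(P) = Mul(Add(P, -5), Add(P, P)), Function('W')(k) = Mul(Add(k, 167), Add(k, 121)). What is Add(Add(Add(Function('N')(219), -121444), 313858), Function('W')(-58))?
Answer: Rational(18722649232, 93951) ≈ 1.9928e+5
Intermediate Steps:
Function('W')(k) = Mul(Add(121, k), Add(167, k)) (Function('W')(k) = Mul(Add(167, k), Add(121, k)) = Mul(Add(121, k), Add(167, k)))
Function('R')(P) = Mul(2, P, Add(-5, P)) (Function('R')(P) = Mul(Add(-5, P), Mul(2, P)) = Mul(2, P, Add(-5, P)))
Function('N')(D) = Pow(Add(D, Mul(2, D, Add(-5, D))), -1)
Add(Add(Add(Function('N')(219), -121444), 313858), Function('W')(-58)) = Add(Add(Add(Mul(Pow(219, -1), Pow(Add(-9, Mul(2, 219)), -1)), -121444), 313858), Add(20207, Pow(-58, 2), Mul(288, -58))) = Add(Add(Add(Mul(Rational(1, 219), Pow(Add(-9, 438), -1)), -121444), 313858), Add(20207, 3364, -16704)) = Add(Add(Add(Mul(Rational(1, 219), Pow(429, -1)), -121444), 313858), 6867) = Add(Add(Add(Mul(Rational(1, 219), Rational(1, 429)), -121444), 313858), 6867) = Add(Add(Add(Rational(1, 93951), -121444), 313858), 6867) = Add(Add(Rational(-11409785243, 93951), 313858), 6867) = Add(Rational(18077487715, 93951), 6867) = Rational(18722649232, 93951)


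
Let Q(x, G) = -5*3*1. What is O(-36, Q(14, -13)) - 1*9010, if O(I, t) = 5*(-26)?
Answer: -9140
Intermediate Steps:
Q(x, G) = -15 (Q(x, G) = -15*1 = -15)
O(I, t) = -130
O(-36, Q(14, -13)) - 1*9010 = -130 - 1*9010 = -130 - 9010 = -9140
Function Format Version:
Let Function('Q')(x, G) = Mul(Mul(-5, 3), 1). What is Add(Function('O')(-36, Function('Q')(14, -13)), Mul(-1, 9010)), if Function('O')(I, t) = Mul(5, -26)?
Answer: -9140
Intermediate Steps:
Function('Q')(x, G) = -15 (Function('Q')(x, G) = Mul(-15, 1) = -15)
Function('O')(I, t) = -130
Add(Function('O')(-36, Function('Q')(14, -13)), Mul(-1, 9010)) = Add(-130, Mul(-1, 9010)) = Add(-130, -9010) = -9140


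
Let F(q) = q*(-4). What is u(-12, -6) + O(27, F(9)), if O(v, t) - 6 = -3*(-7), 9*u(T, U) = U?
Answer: 79/3 ≈ 26.333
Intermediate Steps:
u(T, U) = U/9
F(q) = -4*q
O(v, t) = 27 (O(v, t) = 6 - 3*(-7) = 6 + 21 = 27)
u(-12, -6) + O(27, F(9)) = (⅑)*(-6) + 27 = -⅔ + 27 = 79/3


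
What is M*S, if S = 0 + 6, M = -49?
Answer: -294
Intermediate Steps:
S = 6
M*S = -49*6 = -294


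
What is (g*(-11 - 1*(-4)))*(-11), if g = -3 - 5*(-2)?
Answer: 539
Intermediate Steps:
g = 7 (g = -3 + 10 = 7)
(g*(-11 - 1*(-4)))*(-11) = (7*(-11 - 1*(-4)))*(-11) = (7*(-11 + 4))*(-11) = (7*(-7))*(-11) = -49*(-11) = 539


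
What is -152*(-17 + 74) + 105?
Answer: -8559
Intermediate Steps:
-152*(-17 + 74) + 105 = -152*57 + 105 = -8664 + 105 = -8559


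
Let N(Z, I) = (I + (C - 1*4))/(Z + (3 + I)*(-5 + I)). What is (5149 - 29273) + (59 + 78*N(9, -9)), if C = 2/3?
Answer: -2239007/93 ≈ -24075.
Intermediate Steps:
C = 2/3 (C = 2*(1/3) = 2/3 ≈ 0.66667)
N(Z, I) = (-10/3 + I)/(Z + (-5 + I)*(3 + I)) (N(Z, I) = (I + (2/3 - 1*4))/(Z + (3 + I)*(-5 + I)) = (I + (2/3 - 4))/(Z + (-5 + I)*(3 + I)) = (I - 10/3)/(Z + (-5 + I)*(3 + I)) = (-10/3 + I)/(Z + (-5 + I)*(3 + I)))
(5149 - 29273) + (59 + 78*N(9, -9)) = (5149 - 29273) + (59 + 78*((-10/3 - 9)/(-15 + 9 + (-9)**2 - 2*(-9)))) = -24124 + (59 + 78*(-37/3/(-15 + 9 + 81 + 18))) = -24124 + (59 + 78*(-37/3/93)) = -24124 + (59 + 78*((1/93)*(-37/3))) = -24124 + (59 + 78*(-37/279)) = -24124 + (59 - 962/93) = -24124 + 4525/93 = -2239007/93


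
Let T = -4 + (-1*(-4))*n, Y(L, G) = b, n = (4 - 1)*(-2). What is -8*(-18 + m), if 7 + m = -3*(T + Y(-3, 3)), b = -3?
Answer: -544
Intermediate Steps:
n = -6 (n = 3*(-2) = -6)
Y(L, G) = -3
T = -28 (T = -4 - 1*(-4)*(-6) = -4 + 4*(-6) = -4 - 24 = -28)
m = 86 (m = -7 - 3*(-28 - 3) = -7 - 3*(-31) = -7 + 93 = 86)
-8*(-18 + m) = -8*(-18 + 86) = -8*68 = -544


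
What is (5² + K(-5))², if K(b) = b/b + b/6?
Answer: 22801/36 ≈ 633.36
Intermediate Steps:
K(b) = 1 + b/6 (K(b) = 1 + b*(⅙) = 1 + b/6)
(5² + K(-5))² = (5² + (1 + (⅙)*(-5)))² = (25 + (1 - ⅚))² = (25 + ⅙)² = (151/6)² = 22801/36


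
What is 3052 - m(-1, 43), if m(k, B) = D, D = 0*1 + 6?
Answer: 3046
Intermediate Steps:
D = 6 (D = 0 + 6 = 6)
m(k, B) = 6
3052 - m(-1, 43) = 3052 - 1*6 = 3052 - 6 = 3046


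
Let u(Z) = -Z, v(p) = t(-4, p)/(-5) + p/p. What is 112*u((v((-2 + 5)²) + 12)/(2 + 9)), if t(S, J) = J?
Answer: -6272/55 ≈ -114.04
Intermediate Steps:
v(p) = 1 - p/5 (v(p) = p/(-5) + p/p = p*(-⅕) + 1 = -p/5 + 1 = 1 - p/5)
112*u((v((-2 + 5)²) + 12)/(2 + 9)) = 112*(-((1 - (-2 + 5)²/5) + 12)/(2 + 9)) = 112*(-((1 - ⅕*3²) + 12)/11) = 112*(-((1 - ⅕*9) + 12)/11) = 112*(-((1 - 9/5) + 12)/11) = 112*(-(-⅘ + 12)/11) = 112*(-56/(5*11)) = 112*(-1*56/55) = 112*(-56/55) = -6272/55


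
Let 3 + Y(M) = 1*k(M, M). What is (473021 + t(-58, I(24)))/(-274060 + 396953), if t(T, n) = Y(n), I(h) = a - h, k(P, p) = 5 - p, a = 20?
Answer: 473027/122893 ≈ 3.8491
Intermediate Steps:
I(h) = 20 - h
Y(M) = 2 - M (Y(M) = -3 + 1*(5 - M) = -3 + (5 - M) = 2 - M)
t(T, n) = 2 - n
(473021 + t(-58, I(24)))/(-274060 + 396953) = (473021 + (2 - (20 - 1*24)))/(-274060 + 396953) = (473021 + (2 - (20 - 24)))/122893 = (473021 + (2 - 1*(-4)))*(1/122893) = (473021 + (2 + 4))*(1/122893) = (473021 + 6)*(1/122893) = 473027*(1/122893) = 473027/122893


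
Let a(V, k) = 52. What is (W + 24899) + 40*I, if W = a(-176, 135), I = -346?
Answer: 11111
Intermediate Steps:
W = 52
(W + 24899) + 40*I = (52 + 24899) + 40*(-346) = 24951 - 13840 = 11111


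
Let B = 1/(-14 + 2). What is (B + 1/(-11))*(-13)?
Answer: 299/132 ≈ 2.2652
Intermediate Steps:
B = -1/12 (B = 1/(-12) = -1/12 ≈ -0.083333)
(B + 1/(-11))*(-13) = (-1/12 + 1/(-11))*(-13) = (-1/12 - 1/11)*(-13) = -23/132*(-13) = 299/132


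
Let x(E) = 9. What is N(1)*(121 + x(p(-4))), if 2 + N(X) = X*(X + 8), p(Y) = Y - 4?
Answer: 910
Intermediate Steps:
p(Y) = -4 + Y
N(X) = -2 + X*(8 + X) (N(X) = -2 + X*(X + 8) = -2 + X*(8 + X))
N(1)*(121 + x(p(-4))) = (-2 + 1**2 + 8*1)*(121 + 9) = (-2 + 1 + 8)*130 = 7*130 = 910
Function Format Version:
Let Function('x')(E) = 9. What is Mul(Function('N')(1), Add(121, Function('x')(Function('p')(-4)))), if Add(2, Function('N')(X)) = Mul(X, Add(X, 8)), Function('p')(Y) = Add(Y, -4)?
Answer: 910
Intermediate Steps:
Function('p')(Y) = Add(-4, Y)
Function('N')(X) = Add(-2, Mul(X, Add(8, X))) (Function('N')(X) = Add(-2, Mul(X, Add(X, 8))) = Add(-2, Mul(X, Add(8, X))))
Mul(Function('N')(1), Add(121, Function('x')(Function('p')(-4)))) = Mul(Add(-2, Pow(1, 2), Mul(8, 1)), Add(121, 9)) = Mul(Add(-2, 1, 8), 130) = Mul(7, 130) = 910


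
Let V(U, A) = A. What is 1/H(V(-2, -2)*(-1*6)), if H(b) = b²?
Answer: 1/144 ≈ 0.0069444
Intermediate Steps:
1/H(V(-2, -2)*(-1*6)) = 1/((-(-2)*6)²) = 1/((-2*(-6))²) = 1/(12²) = 1/144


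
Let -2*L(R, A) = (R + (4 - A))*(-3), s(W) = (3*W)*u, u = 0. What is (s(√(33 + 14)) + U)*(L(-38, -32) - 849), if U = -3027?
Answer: 2579004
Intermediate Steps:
s(W) = 0 (s(W) = (3*W)*0 = 0)
L(R, A) = 6 - 3*A/2 + 3*R/2 (L(R, A) = -(R + (4 - A))*(-3)/2 = -(4 + R - A)*(-3)/2 = -(-12 - 3*R + 3*A)/2 = 6 - 3*A/2 + 3*R/2)
(s(√(33 + 14)) + U)*(L(-38, -32) - 849) = (0 - 3027)*((6 - 3/2*(-32) + (3/2)*(-38)) - 849) = -3027*((6 + 48 - 57) - 849) = -3027*(-3 - 849) = -3027*(-852) = 2579004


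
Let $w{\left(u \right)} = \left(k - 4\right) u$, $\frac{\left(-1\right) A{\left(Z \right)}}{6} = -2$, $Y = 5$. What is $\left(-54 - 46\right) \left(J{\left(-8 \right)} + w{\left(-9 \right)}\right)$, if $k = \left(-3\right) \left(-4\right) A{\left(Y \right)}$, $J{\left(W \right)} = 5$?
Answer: $125500$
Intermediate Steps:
$A{\left(Z \right)} = 12$ ($A{\left(Z \right)} = \left(-6\right) \left(-2\right) = 12$)
$k = 144$ ($k = \left(-3\right) \left(-4\right) 12 = 12 \cdot 12 = 144$)
$w{\left(u \right)} = 140 u$ ($w{\left(u \right)} = \left(144 - 4\right) u = 140 u$)
$\left(-54 - 46\right) \left(J{\left(-8 \right)} + w{\left(-9 \right)}\right) = \left(-54 - 46\right) \left(5 + 140 \left(-9\right)\right) = \left(-54 - 46\right) \left(5 - 1260\right) = \left(-100\right) \left(-1255\right) = 125500$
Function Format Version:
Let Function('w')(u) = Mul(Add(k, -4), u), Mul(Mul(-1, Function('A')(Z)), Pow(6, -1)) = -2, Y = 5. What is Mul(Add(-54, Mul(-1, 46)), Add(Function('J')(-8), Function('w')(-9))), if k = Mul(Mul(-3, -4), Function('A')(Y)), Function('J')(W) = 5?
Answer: 125500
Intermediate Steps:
Function('A')(Z) = 12 (Function('A')(Z) = Mul(-6, -2) = 12)
k = 144 (k = Mul(Mul(-3, -4), 12) = Mul(12, 12) = 144)
Function('w')(u) = Mul(140, u) (Function('w')(u) = Mul(Add(144, -4), u) = Mul(140, u))
Mul(Add(-54, Mul(-1, 46)), Add(Function('J')(-8), Function('w')(-9))) = Mul(Add(-54, Mul(-1, 46)), Add(5, Mul(140, -9))) = Mul(Add(-54, -46), Add(5, -1260)) = Mul(-100, -1255) = 125500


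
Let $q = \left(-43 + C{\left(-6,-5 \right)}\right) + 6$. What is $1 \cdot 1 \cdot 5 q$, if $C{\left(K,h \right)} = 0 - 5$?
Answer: $-210$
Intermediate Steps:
$C{\left(K,h \right)} = -5$ ($C{\left(K,h \right)} = 0 - 5 = -5$)
$q = -42$ ($q = \left(-43 - 5\right) + 6 = -48 + 6 = -42$)
$1 \cdot 1 \cdot 5 q = 1 \cdot 1 \cdot 5 \left(-42\right) = 1 \cdot 5 \left(-42\right) = 5 \left(-42\right) = -210$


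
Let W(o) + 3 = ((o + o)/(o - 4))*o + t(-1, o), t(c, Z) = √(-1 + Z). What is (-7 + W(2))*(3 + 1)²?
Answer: -208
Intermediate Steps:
W(o) = -3 + √(-1 + o) + 2*o²/(-4 + o) (W(o) = -3 + (((o + o)/(o - 4))*o + √(-1 + o)) = -3 + (((2*o)/(-4 + o))*o + √(-1 + o)) = -3 + ((2*o/(-4 + o))*o + √(-1 + o)) = -3 + (2*o²/(-4 + o) + √(-1 + o)) = -3 + (√(-1 + o) + 2*o²/(-4 + o)) = -3 + √(-1 + o) + 2*o²/(-4 + o))
(-7 + W(2))*(3 + 1)² = (-7 + (12 - 4*√(-1 + 2) - 3*2 + 2*2² + 2*√(-1 + 2))/(-4 + 2))*(3 + 1)² = (-7 + (12 - 4*√1 - 6 + 2*4 + 2*√1)/(-2))*4² = (-7 - (12 - 4*1 - 6 + 8 + 2*1)/2)*16 = (-7 - (12 - 4 - 6 + 8 + 2)/2)*16 = (-7 - ½*12)*16 = (-7 - 6)*16 = -13*16 = -208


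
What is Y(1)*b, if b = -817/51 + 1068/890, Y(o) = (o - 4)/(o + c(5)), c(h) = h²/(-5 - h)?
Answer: -7558/255 ≈ -29.639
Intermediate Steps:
Y(o) = (-4 + o)/(-5/2 + o) (Y(o) = (o - 4)/(o - 1*5²/(5 + 5)) = (-4 + o)/(o - 1*25/10) = (-4 + o)/(o - 1*25*⅒) = (-4 + o)/(o - 5/2) = (-4 + o)/(-5/2 + o))
b = -3779/255 (b = -817*1/51 + 1068*(1/890) = -817/51 + 6/5 = -3779/255 ≈ -14.820)
Y(1)*b = (2*(-4 + 1)/(-5 + 2*1))*(-3779/255) = (2*(-3)/(-5 + 2))*(-3779/255) = (2*(-3)/(-3))*(-3779/255) = (2*(-⅓)*(-3))*(-3779/255) = 2*(-3779/255) = -7558/255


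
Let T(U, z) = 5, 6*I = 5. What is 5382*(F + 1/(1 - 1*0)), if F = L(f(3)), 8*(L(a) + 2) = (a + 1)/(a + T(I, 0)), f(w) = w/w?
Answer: -20631/4 ≈ -5157.8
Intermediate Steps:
I = ⅚ (I = (⅙)*5 = ⅚ ≈ 0.83333)
f(w) = 1
L(a) = -2 + (1 + a)/(8*(5 + a)) (L(a) = -2 + ((a + 1)/(a + 5))/8 = -2 + ((1 + a)/(5 + a))/8 = -2 + (1 + a)/(8*(5 + a)))
F = -47/24 (F = (-79 - 15*1)/(8*(5 + 1)) = (⅛)*(-79 - 15)/6 = (⅛)*(⅙)*(-94) = -47/24 ≈ -1.9583)
5382*(F + 1/(1 - 1*0)) = 5382*(-47/24 + 1/(1 - 1*0)) = 5382*(-47/24 + 1/(1 + 0)) = 5382*(-47/24 + 1/1) = 5382*(-47/24 + 1) = 5382*(-23/24) = -20631/4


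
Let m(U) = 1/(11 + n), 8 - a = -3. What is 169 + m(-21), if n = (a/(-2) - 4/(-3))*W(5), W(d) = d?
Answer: 9965/59 ≈ 168.90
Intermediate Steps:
a = 11 (a = 8 - 1*(-3) = 8 + 3 = 11)
n = -125/6 (n = (11/(-2) - 4/(-3))*5 = (11*(-½) - 4*(-⅓))*5 = (-11/2 + 4/3)*5 = -25/6*5 = -125/6 ≈ -20.833)
m(U) = -6/59 (m(U) = 1/(11 - 125/6) = 1/(-59/6) = -6/59)
169 + m(-21) = 169 - 6/59 = 9965/59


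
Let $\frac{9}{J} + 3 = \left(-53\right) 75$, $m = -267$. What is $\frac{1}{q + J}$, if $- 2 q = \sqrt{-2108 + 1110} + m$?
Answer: $\frac{13040326}{1765225677} + \frac{48841 i \sqrt{998}}{1765225677} \approx 0.0073873 + 0.00087408 i$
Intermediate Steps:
$J = - \frac{1}{442}$ ($J = \frac{9}{-3 - 3975} = \frac{9}{-3978} = 9 \left(- \frac{1}{3978}\right) = - \frac{1}{442} \approx -0.0022624$)
$q = \frac{267}{2} - \frac{i \sqrt{998}}{2}$ ($q = - \frac{\sqrt{-2108 + 1110} - 267}{2} = - \frac{\sqrt{-998} - 267}{2} = - \frac{i \sqrt{998} - 267}{2} = - \frac{-267 + i \sqrt{998}}{2} = \frac{267}{2} - \frac{i \sqrt{998}}{2} \approx 133.5 - 15.796 i$)
$\frac{1}{q + J} = \frac{1}{\left(\frac{267}{2} - \frac{i \sqrt{998}}{2}\right) - \frac{1}{442}} = \frac{1}{\frac{29503}{221} - \frac{i \sqrt{998}}{2}}$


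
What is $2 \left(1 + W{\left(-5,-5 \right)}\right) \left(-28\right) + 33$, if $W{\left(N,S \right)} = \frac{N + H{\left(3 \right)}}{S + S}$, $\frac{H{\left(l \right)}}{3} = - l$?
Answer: $- \frac{507}{5} \approx -101.4$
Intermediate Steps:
$H{\left(l \right)} = - 3 l$ ($H{\left(l \right)} = 3 \left(- l\right) = - 3 l$)
$W{\left(N,S \right)} = \frac{-9 + N}{2 S}$ ($W{\left(N,S \right)} = \frac{N - 9}{S + S} = \frac{N - 9}{2 S} = \left(-9 + N\right) \frac{1}{2 S} = \frac{-9 + N}{2 S}$)
$2 \left(1 + W{\left(-5,-5 \right)}\right) \left(-28\right) + 33 = 2 \left(1 + \frac{-9 - 5}{2 \left(-5\right)}\right) \left(-28\right) + 33 = 2 \left(1 + \frac{1}{2} \left(- \frac{1}{5}\right) \left(-14\right)\right) \left(-28\right) + 33 = 2 \left(1 + \frac{7}{5}\right) \left(-28\right) + 33 = 2 \cdot \frac{12}{5} \left(-28\right) + 33 = \frac{24}{5} \left(-28\right) + 33 = - \frac{672}{5} + 33 = - \frac{507}{5}$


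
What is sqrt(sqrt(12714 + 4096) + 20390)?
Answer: sqrt(20390 + 41*sqrt(10)) ≈ 143.25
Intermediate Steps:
sqrt(sqrt(12714 + 4096) + 20390) = sqrt(sqrt(16810) + 20390) = sqrt(41*sqrt(10) + 20390) = sqrt(20390 + 41*sqrt(10))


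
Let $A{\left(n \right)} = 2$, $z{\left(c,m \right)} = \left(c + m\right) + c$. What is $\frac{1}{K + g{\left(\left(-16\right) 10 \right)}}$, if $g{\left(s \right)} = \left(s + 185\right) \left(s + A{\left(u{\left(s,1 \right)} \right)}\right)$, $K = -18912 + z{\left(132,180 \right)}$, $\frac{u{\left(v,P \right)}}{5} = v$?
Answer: $- \frac{1}{22418} \approx -4.4607 \cdot 10^{-5}$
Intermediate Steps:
$z{\left(c,m \right)} = m + 2 c$
$u{\left(v,P \right)} = 5 v$
$K = -18468$ ($K = -18912 + \left(180 + 2 \cdot 132\right) = -18912 + \left(180 + 264\right) = -18912 + 444 = -18468$)
$g{\left(s \right)} = \left(2 + s\right) \left(185 + s\right)$ ($g{\left(s \right)} = \left(s + 185\right) \left(s + 2\right) = \left(185 + s\right) \left(2 + s\right) = \left(2 + s\right) \left(185 + s\right)$)
$\frac{1}{K + g{\left(\left(-16\right) 10 \right)}} = \frac{1}{-18468 + \left(370 + \left(\left(-16\right) 10\right)^{2} + 187 \left(\left(-16\right) 10\right)\right)} = \frac{1}{-18468 + \left(370 + \left(-160\right)^{2} + 187 \left(-160\right)\right)} = \frac{1}{-18468 + \left(370 + 25600 - 29920\right)} = \frac{1}{-18468 - 3950} = \frac{1}{-22418} = - \frac{1}{22418}$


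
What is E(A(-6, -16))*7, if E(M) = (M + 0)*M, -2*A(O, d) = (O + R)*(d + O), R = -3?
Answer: 68607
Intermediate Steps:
A(O, d) = -(-3 + O)*(O + d)/2 (A(O, d) = -(O - 3)*(d + O)/2 = -(-3 + O)*(O + d)/2)
E(M) = M**2 (E(M) = M*M = M**2)
E(A(-6, -16))*7 = (-1/2*(-6)**2 + (3/2)*(-6) + (3/2)*(-16) - 1/2*(-6)*(-16))**2*7 = (-1/2*36 - 9 - 24 - 48)**2*7 = (-18 - 9 - 24 - 48)**2*7 = (-99)**2*7 = 9801*7 = 68607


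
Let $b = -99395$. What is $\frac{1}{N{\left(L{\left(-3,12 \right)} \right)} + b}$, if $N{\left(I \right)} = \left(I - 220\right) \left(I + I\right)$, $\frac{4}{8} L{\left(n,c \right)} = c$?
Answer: $- \frac{1}{108803} \approx -9.1909 \cdot 10^{-6}$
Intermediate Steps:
$L{\left(n,c \right)} = 2 c$
$N{\left(I \right)} = 2 I \left(-220 + I\right)$ ($N{\left(I \right)} = \left(-220 + I\right) 2 I = 2 I \left(-220 + I\right)$)
$\frac{1}{N{\left(L{\left(-3,12 \right)} \right)} + b} = \frac{1}{2 \cdot 2 \cdot 12 \left(-220 + 2 \cdot 12\right) - 99395} = \frac{1}{2 \cdot 24 \left(-220 + 24\right) - 99395} = \frac{1}{2 \cdot 24 \left(-196\right) - 99395} = \frac{1}{-9408 - 99395} = \frac{1}{-108803} = - \frac{1}{108803}$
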